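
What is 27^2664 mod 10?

The units digit of 27^n cycles with period 4: 7, 9, 3, 1, …
2664 leaves remainder 0 on division by 4, so 27^2664 ends in 1.

1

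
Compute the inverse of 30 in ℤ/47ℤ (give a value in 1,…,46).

11

30·11 = 330 = 7·47 + 1, so 30⁻¹ ≡ 11 (mod 47).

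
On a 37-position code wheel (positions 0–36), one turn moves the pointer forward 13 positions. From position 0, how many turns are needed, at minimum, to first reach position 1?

13·20 = 260 = 7·37 + 1, so 13⁻¹ ≡ 20 (mod 37).

20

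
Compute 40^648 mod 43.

35

Square-and-reduce mod 43: 40^1≡40, 40^2≡9, 40^4≡38, 40^8≡25, 40^16≡23, 40^32≡13, 40^64≡40, 40^128≡9, 40^256≡38, 40^512≡25.
Since 648 = 8 + 128 + 512 in binary, 40^648 ≡ 25·9·25 ≡ 35 (mod 43).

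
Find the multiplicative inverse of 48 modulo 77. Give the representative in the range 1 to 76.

69

77 = 1·48 + 29
48 = 1·29 + 19
29 = 1·19 + 10
19 = 1·10 + 9
10 = 1·9 + 1
9 = 9·1 + 0
Back-substituting gives 48·69 ≡ 1 (mod 77).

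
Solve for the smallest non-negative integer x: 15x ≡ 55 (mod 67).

15⁻¹ ≡ 9 (mod 67) because 15·9 = 135 = 2·67 + 1.
So x ≡ 9·55 = 495 ≡ 26 (mod 67).
Check: 15·26 = 390 = 5·67 + 55.

26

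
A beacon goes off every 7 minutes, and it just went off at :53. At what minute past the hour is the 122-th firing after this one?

122·7 = 854.
854 mod 60 = 14 (since 14·60 = 840).
(53 + 14) mod 60 = 7.

7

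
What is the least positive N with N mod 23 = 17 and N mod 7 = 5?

40

x ≡ 5 (mod 7) gives x ∈ {5, 12, 19, 26, 33, 40}.
The first of these with x mod 23 = 17 is 40.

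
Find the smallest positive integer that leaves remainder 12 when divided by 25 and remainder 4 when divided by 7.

x ≡ 4 (mod 7) gives x ∈ {4, 11, 18, 25, 32, 39, 46, 53, …}.
The first of these with x mod 25 = 12 is 137.

137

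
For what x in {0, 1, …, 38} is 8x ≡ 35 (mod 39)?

8⁻¹ ≡ 5 (mod 39) because 8·5 = 40 = 1·39 + 1.
So x ≡ 5·35 = 175 ≡ 19 (mod 39).
Check: 8·19 = 152 = 3·39 + 35.

19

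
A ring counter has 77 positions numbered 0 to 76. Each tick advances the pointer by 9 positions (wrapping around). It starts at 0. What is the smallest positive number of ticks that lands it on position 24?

54

9⁻¹ ≡ 60 (mod 77) because 9·60 = 540 = 7·77 + 1.
Multiplying both sides by 60: x ≡ 60·24 = 1440 ≡ 54 (mod 77).
Check: 9·54 = 486 = 6·77 + 24.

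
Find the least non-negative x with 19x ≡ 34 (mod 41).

19⁻¹ ≡ 13 (mod 41) because 19·13 = 247 = 6·41 + 1.
So x ≡ 13·34 = 442 ≡ 32 (mod 41).
Check: 19·32 = 608 = 14·41 + 34.

32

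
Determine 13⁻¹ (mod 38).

3

13·3 = 39 = 1·38 + 1, so 13⁻¹ ≡ 3 (mod 38).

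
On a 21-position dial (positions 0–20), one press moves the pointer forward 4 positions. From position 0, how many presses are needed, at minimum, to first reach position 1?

16

21 = 5·4 + 1
4 = 4·1 + 0
Back-substituting gives 4·16 ≡ 1 (mod 21).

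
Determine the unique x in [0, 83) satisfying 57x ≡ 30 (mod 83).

The inverse of 57 mod 83 is 67 (since 57·67 = 3819 ≡ 1).
Multiplying both sides by 67: x ≡ 67·30 = 2010 ≡ 18 (mod 83).

18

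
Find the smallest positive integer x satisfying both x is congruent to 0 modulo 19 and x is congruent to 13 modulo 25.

38

x ≡ 0 (mod 19) gives x ∈ {0, 19, 38}.
The first of these with x mod 25 = 13 is 38.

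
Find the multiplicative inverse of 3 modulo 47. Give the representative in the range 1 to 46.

16

3·16 = 48 = 1·47 + 1, so 3⁻¹ ≡ 16 (mod 47).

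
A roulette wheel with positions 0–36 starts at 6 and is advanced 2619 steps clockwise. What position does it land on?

2619 − 70·37 = 29, so 2619 ≡ 29 (mod 37).
(6 + 29) mod 37 = 35.

35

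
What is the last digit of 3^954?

9

The units digit of 3^n cycles with period 4: 3, 9, 7, 1, …
954 mod 4 = 2, so the last digit matches 3^2 = 9.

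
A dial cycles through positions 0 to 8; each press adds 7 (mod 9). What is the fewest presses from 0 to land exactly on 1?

4

7·4 = 28 = 3·9 + 1, so 7⁻¹ ≡ 4 (mod 9).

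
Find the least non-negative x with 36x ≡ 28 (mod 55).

36⁻¹ ≡ 26 (mod 55) because 36·26 = 936 = 17·55 + 1.
So x ≡ 26·28 = 728 ≡ 13 (mod 55).

13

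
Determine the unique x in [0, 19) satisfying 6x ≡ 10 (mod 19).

6⁻¹ ≡ 16 (mod 19) because 6·16 = 96 = 5·19 + 1.
Multiplying both sides by 16: x ≡ 16·10 = 160 ≡ 8 (mod 19).
Check: 6·8 = 48 = 2·19 + 10.

8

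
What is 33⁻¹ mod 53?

45

53 = 1·33 + 20
33 = 1·20 + 13
20 = 1·13 + 7
13 = 1·7 + 6
7 = 1·6 + 1
6 = 6·1 + 0
Back-substituting gives 33·45 ≡ 1 (mod 53).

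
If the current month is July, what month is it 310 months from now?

310 mod 12 = 10 (since 25·12 = 300).
July + 10 months → May.

May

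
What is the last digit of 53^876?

1

Powers of 3 mod 10 repeat with period 4: 3, 9, 7, 1.
876 leaves remainder 0 on division by 4, so 53^876 ends in 1.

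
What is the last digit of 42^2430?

4

Last digits of 2^n: 2, 4, 8, 6 (period 4).
2430 leaves remainder 2 on division by 4, so 42^2430 ends in 4.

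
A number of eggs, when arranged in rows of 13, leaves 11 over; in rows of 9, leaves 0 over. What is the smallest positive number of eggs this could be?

Since 9·3 ≡ 1 (mod 13), take x = 0 + 9·((11−0)·3 mod 13) = 0 + 9·7 = 63.
Check: 63 mod 13 = 11, 63 mod 9 = 0.

63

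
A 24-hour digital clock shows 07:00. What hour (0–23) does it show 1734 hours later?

13

1734 = 72·24 + 6, so 1734 mod 24 = 6.
(7 + 6) mod 24 = 13.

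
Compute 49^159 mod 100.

49

By repeated squaring mod 100: 49^1≡49, 49^2≡1, 49^4≡1, 49^8≡1, 49^16≡1, 49^32≡1, 49^64≡1, 49^128≡1.
Since 159 = 1 + 2 + 4 + 8 + 16 + 128 in binary, 49^159 ≡ 49·1·1·1·1·1 ≡ 49 (mod 100).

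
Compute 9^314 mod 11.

Square-and-reduce mod 11: 9^1≡9, 9^2≡4, 9^4≡5, 9^8≡3, 9^16≡9, 9^32≡4, 9^64≡5, 9^128≡3, 9^256≡9.
314 = 2 + 8 + 16 + 32 + 256, so 9^314 ≡ 4·3·9·4·9 ≡ 5 (mod 11).

5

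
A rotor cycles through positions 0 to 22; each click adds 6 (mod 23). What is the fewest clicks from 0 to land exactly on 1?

4

23 = 3·6 + 5
6 = 1·5 + 1
5 = 5·1 + 0
Back-substituting gives 6·4 ≡ 1 (mod 23).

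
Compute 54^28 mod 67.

16

Successive squares of 54 mod 67: 54^1≡54, 54^2≡35, 54^4≡19, 54^8≡26, 54^16≡6.
Since 28 = 4 + 8 + 16 in binary, 54^28 ≡ 19·26·6 ≡ 16 (mod 67).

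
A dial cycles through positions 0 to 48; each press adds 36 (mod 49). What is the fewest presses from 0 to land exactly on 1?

15

36·15 = 540 = 11·49 + 1, so 36⁻¹ ≡ 15 (mod 49).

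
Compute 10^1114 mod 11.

By repeated squaring mod 11: 10^1≡10, 10^2≡1, 10^4≡1, 10^8≡1, 10^16≡1, 10^32≡1, 10^64≡1, 10^128≡1, 10^256≡1, 10^512≡1, 10^1024≡1.
Since 1114 = 2 + 8 + 16 + 64 + 1024 in binary, 10^1114 ≡ 1·1·1·1·1 ≡ 1 (mod 11).

1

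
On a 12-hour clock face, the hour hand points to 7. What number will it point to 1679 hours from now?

1679 = 139·12 + 11, so 1679 mod 12 = 11.
7 + 11 → 6 on a 12-hour dial.

6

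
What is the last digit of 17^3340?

Last digits of 7^n: 7, 9, 3, 1 (period 4).
3340 leaves remainder 0 on division by 4, so 17^3340 ends in 1.

1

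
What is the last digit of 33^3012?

1

Powers of 3 mod 10 repeat with period 4: 3, 9, 7, 1.
3012 leaves remainder 0 on division by 4, so 33^3012 ends in 1.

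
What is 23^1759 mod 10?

7

Last digits of 3^n: 3, 9, 7, 1 (period 4).
1759 mod 4 = 3, so the last digit matches 3^3 = 7.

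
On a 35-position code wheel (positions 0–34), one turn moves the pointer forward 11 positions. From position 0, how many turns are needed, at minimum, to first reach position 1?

16

35 = 3·11 + 2
11 = 5·2 + 1
2 = 2·1 + 0
Back-substituting gives 11·16 ≡ 1 (mod 35).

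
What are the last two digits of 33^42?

89

By repeated squaring mod 100: 33^1≡33, 33^2≡89, 33^4≡21, 33^8≡41, 33^16≡81, 33^32≡61.
Since 42 = 2 + 8 + 32 in binary, 33^42 ≡ 89·41·61 ≡ 89 (mod 100).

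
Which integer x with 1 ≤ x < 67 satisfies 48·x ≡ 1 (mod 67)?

7

48·7 = 336 = 5·67 + 1, so 48⁻¹ ≡ 7 (mod 67).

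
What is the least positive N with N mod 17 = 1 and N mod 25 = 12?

Since 25·15 ≡ 1 (mod 17), take x = 12 + 25·((1−12)·15 mod 17) = 12 + 25·5 = 137.
Check: 137 mod 17 = 1, 137 mod 25 = 12.

137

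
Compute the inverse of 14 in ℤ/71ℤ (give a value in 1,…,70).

71 = 5·14 + 1
14 = 14·1 + 0
Back-substituting gives 14·66 ≡ 1 (mod 71).

66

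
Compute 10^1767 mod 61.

Successive squares of 10 mod 61: 10^1≡10, 10^2≡39, 10^4≡57, 10^8≡16, 10^16≡12, 10^32≡22, 10^64≡57, 10^128≡16, 10^256≡12, 10^512≡22, 10^1024≡57.
1767 = 1 + 2 + 4 + 32 + 64 + 128 + 512 + 1024, so 10^1767 ≡ 10·39·57·22·57·16·22·57 ≡ 33 (mod 61).

33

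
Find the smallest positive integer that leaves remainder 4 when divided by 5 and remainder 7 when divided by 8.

Since 8·2 ≡ 1 (mod 5), take x = 7 + 8·((4−7)·2 mod 5) = 7 + 8·4 = 39.
Check: 39 mod 5 = 4, 39 mod 8 = 7.

39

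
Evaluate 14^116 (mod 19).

Square-and-reduce mod 19: 14^1≡14, 14^2≡6, 14^4≡17, 14^8≡4, 14^16≡16, 14^32≡9, 14^64≡5.
116 = 4 + 16 + 32 + 64, so 14^116 ≡ 17·16·9·5 ≡ 4 (mod 19).

4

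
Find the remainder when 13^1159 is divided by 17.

Square-and-reduce mod 17: 13^1≡13, 13^2≡16, 13^4≡1, 13^8≡1, 13^16≡1, 13^32≡1, 13^64≡1, 13^128≡1, 13^256≡1, 13^512≡1, 13^1024≡1.
1159 = 1 + 2 + 4 + 128 + 1024, so 13^1159 ≡ 13·16·1·1·1 ≡ 4 (mod 17).

4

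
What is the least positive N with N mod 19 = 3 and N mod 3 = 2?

x ≡ 2 (mod 3) gives x ∈ {2, 5, 8, 11, 14, 17, 20, 23, …}.
The first of these with x mod 19 = 3 is 41.

41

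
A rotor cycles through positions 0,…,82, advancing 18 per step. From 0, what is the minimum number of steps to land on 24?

29

The inverse of 18 mod 83 is 60 (since 18·60 = 1080 ≡ 1).
Multiplying both sides by 60: x ≡ 60·24 = 1440 ≡ 29 (mod 83).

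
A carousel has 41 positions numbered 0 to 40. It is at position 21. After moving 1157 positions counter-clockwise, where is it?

1157 = 28·41 + 9, so 1157 mod 41 = 9.
(21 − 9) mod 41 = 12.

12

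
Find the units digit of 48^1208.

6

Last digits of 8^n: 8, 4, 2, 6 (period 4).
1208 leaves remainder 0 on division by 4, so 48^1208 ends in 6.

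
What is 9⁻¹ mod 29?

29 = 3·9 + 2
9 = 4·2 + 1
2 = 2·1 + 0
Back-substituting gives 9·13 ≡ 1 (mod 29).

13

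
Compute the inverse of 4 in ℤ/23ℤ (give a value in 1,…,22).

6

23 = 5·4 + 3
4 = 1·3 + 1
3 = 3·1 + 0
Back-substituting gives 4·6 ≡ 1 (mod 23).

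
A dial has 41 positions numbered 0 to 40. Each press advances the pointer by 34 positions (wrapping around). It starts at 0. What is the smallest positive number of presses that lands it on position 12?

10

The inverse of 34 mod 41 is 35 (since 34·35 = 1190 ≡ 1).
Multiplying both sides by 35: x ≡ 35·12 = 420 ≡ 10 (mod 41).
Check: 34·10 = 340 = 8·41 + 12.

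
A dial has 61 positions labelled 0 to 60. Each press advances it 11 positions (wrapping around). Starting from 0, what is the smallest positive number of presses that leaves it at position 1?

50

61 = 5·11 + 6
11 = 1·6 + 5
6 = 1·5 + 1
5 = 5·1 + 0
Back-substituting gives 11·50 ≡ 1 (mod 61).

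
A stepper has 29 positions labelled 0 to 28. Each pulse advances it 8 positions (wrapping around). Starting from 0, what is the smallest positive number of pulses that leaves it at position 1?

11

8·11 = 88 = 3·29 + 1, so 8⁻¹ ≡ 11 (mod 29).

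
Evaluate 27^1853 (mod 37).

By repeated squaring mod 37: 27^1≡27, 27^2≡26, 27^4≡10, 27^8≡26, 27^16≡10, 27^32≡26, 27^64≡10, 27^128≡26, 27^256≡10, 27^512≡26, 27^1024≡10.
Since 1853 = 1 + 4 + 8 + 16 + 32 + 256 + 512 + 1024 in binary, 27^1853 ≡ 27·10·26·10·26·10·26·10 ≡ 11 (mod 37).

11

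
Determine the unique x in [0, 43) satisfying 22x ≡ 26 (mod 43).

22⁻¹ ≡ 2 (mod 43) because 22·2 = 44 = 1·43 + 1.
So x ≡ 2·26 = 52 ≡ 9 (mod 43).

9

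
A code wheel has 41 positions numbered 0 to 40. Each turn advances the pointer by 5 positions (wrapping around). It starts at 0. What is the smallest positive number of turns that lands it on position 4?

9

5⁻¹ ≡ 33 (mod 41) because 5·33 = 165 = 4·41 + 1.
So x ≡ 33·4 = 132 ≡ 9 (mod 41).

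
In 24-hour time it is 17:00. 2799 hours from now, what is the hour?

2799 mod 24 = 15 (since 116·24 = 2784).
(17 + 15) mod 24 = 8.

8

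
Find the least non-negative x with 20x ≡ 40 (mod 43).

2

The inverse of 20 mod 43 is 28 (since 20·28 = 560 ≡ 1).
Multiplying both sides by 28: x ≡ 28·40 = 1120 ≡ 2 (mod 43).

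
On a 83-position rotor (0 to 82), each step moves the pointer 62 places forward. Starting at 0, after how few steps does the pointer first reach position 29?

50

The inverse of 62 mod 83 is 79 (since 62·79 = 4898 ≡ 1).
Multiplying both sides by 79: x ≡ 79·29 = 2291 ≡ 50 (mod 83).
Check: 62·50 = 3100 = 37·83 + 29.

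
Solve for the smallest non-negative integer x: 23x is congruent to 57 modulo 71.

21

23⁻¹ ≡ 34 (mod 71) because 23·34 = 782 = 11·71 + 1.
Multiplying both sides by 34: x ≡ 34·57 = 1938 ≡ 21 (mod 71).
Check: 23·21 = 483 = 6·71 + 57.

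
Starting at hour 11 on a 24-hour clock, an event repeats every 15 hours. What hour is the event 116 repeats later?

116·15 = 1740.
1740 mod 24 = 12 (since 72·24 = 1728).
(11 + 12) mod 24 = 23.

23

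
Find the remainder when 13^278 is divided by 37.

By repeated squaring mod 37: 13^1≡13, 13^2≡21, 13^4≡34, 13^8≡9, 13^16≡7, 13^32≡12, 13^64≡33, 13^128≡16, 13^256≡34.
278 = 2 + 4 + 16 + 256, so 13^278 ≡ 21·34·7·34 ≡ 28 (mod 37).

28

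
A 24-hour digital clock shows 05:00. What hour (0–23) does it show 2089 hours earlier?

2089 mod 24 = 1 (since 87·24 = 2088).
(5 − 1) mod 24 = 4.

4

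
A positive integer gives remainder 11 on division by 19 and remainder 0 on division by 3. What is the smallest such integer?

30

x ≡ 0 (mod 3) gives x ∈ {0, 3, 6, 9, 12, 15, 18, 21, …}.
The first of these with x mod 19 = 11 is 30.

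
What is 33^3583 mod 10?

7

Powers of 3 mod 10 repeat with period 4: 3, 9, 7, 1.
3583 mod 4 = 3, so the last digit matches 3^3 = 7.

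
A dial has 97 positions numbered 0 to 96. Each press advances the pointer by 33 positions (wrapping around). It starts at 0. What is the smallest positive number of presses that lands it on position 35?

33⁻¹ ≡ 50 (mod 97) because 33·50 = 1650 = 17·97 + 1.
Multiplying both sides by 50: x ≡ 50·35 = 1750 ≡ 4 (mod 97).

4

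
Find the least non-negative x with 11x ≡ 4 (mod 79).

65

11⁻¹ ≡ 36 (mod 79) because 11·36 = 396 = 5·79 + 1.
Multiplying both sides by 36: x ≡ 36·4 = 144 ≡ 65 (mod 79).
Check: 11·65 = 715 = 9·79 + 4.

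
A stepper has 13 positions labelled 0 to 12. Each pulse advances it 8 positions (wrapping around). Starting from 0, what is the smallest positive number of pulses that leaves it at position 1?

5

8·5 = 40 = 3·13 + 1, so 8⁻¹ ≡ 5 (mod 13).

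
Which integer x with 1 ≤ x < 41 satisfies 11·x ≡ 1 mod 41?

15

11·15 = 165 = 4·41 + 1, so 11⁻¹ ≡ 15 (mod 41).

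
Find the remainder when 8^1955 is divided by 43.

Successive squares of 8 mod 43: 8^1≡8, 8^2≡21, 8^4≡11, 8^8≡35, 8^16≡21, 8^32≡11, 8^64≡35, 8^128≡21, 8^256≡11, 8^512≡35, 8^1024≡21.
1955 = 1 + 2 + 32 + 128 + 256 + 512 + 1024, so 8^1955 ≡ 8·21·11·21·11·35·21 ≡ 22 (mod 43).

22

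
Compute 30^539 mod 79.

Square-and-reduce mod 79: 30^1≡30, 30^2≡31, 30^4≡13, 30^8≡11, 30^16≡42, 30^32≡26, 30^64≡44, 30^128≡40, 30^256≡20, 30^512≡5.
539 = 1 + 2 + 8 + 16 + 512, so 30^539 ≡ 30·31·11·42·5 ≡ 53 (mod 79).

53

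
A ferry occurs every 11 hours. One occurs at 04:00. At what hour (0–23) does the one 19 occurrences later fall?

21

19·11 = 209.
209 − 8·24 = 17, so 209 ≡ 17 (mod 24).
(4 + 17) mod 24 = 21.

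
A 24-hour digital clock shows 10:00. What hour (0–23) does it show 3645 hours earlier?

13

3645 = 151·24 + 21, so 3645 mod 24 = 21.
(10 − 21) mod 24 = 13.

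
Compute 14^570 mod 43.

35

By repeated squaring mod 43: 14^1≡14, 14^2≡24, 14^4≡17, 14^8≡31, 14^16≡15, 14^32≡10, 14^64≡14, 14^128≡24, 14^256≡17, 14^512≡31.
Since 570 = 2 + 8 + 16 + 32 + 512 in binary, 14^570 ≡ 24·31·15·10·31 ≡ 35 (mod 43).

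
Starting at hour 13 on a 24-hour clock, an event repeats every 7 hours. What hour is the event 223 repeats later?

14

223·7 = 1561.
1561 − 65·24 = 1, so 1561 ≡ 1 (mod 24).
(13 + 1) mod 24 = 14.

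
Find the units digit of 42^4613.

2

Powers of 2 mod 10 repeat with period 4: 2, 4, 8, 6.
4613 mod 4 = 1, so the last digit matches 2^1 = 2.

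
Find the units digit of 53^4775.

7

Last digits of 3^n: 3, 9, 7, 1 (period 4).
4775 mod 4 = 3, so the last digit matches 3^3 = 7.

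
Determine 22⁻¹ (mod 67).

22·64 = 1408 = 21·67 + 1, so 22⁻¹ ≡ 64 (mod 67).

64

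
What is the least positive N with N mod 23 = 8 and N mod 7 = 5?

Since 7·10 ≡ 1 (mod 23), take x = 5 + 7·((8−5)·10 mod 23) = 5 + 7·7 = 54.
Check: 54 mod 23 = 8, 54 mod 7 = 5.

54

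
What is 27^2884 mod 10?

1

The units digit of 27^n cycles with period 4: 7, 9, 3, 1, …
2884 mod 4 = 0, so the last digit matches 7^4 = 1.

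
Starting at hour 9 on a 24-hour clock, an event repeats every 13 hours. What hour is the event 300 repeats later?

300·13 = 3900.
Dividing 3900 by 24 gives quotient 162 and remainder 12.
(9 + 12) mod 24 = 21.

21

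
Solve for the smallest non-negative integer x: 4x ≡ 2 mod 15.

The inverse of 4 mod 15 is 4 (since 4·4 = 16 ≡ 1).
So x ≡ 4·2 = 8 ≡ 8 (mod 15).

8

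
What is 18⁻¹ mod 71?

4

18·4 = 72 = 1·71 + 1, so 18⁻¹ ≡ 4 (mod 71).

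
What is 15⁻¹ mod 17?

8

17 = 1·15 + 2
15 = 7·2 + 1
2 = 2·1 + 0
Back-substituting gives 15·8 ≡ 1 (mod 17).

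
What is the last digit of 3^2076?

The units digit of 3^n cycles with period 4: 3, 9, 7, 1, …
2076 mod 4 = 0, so the last digit matches 3^4 = 1.

1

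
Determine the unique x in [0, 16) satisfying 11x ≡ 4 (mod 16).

12

11⁻¹ ≡ 3 (mod 16) because 11·3 = 33 = 2·16 + 1.
Multiplying both sides by 3: x ≡ 3·4 = 12 ≡ 12 (mod 16).
Check: 11·12 = 132 = 8·16 + 4.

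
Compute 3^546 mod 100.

Successive squares of 3 mod 100: 3^1≡3, 3^2≡9, 3^4≡81, 3^8≡61, 3^16≡21, 3^32≡41, 3^64≡81, 3^128≡61, 3^256≡21, 3^512≡41.
546 = 2 + 32 + 512, so 3^546 ≡ 9·41·41 ≡ 29 (mod 100).

29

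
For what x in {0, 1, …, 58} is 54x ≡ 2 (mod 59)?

35

The inverse of 54 mod 59 is 47 (since 54·47 = 2538 ≡ 1).
So x ≡ 47·2 = 94 ≡ 35 (mod 59).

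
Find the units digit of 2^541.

Last digits of 2^n: 2, 4, 8, 6 (period 4).
541 leaves remainder 1 on division by 4, so 2^541 ends in 2.

2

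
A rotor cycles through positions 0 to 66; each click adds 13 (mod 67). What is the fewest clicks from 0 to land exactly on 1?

31

67 = 5·13 + 2
13 = 6·2 + 1
2 = 2·1 + 0
Back-substituting gives 13·31 ≡ 1 (mod 67).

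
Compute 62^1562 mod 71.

Square-and-reduce mod 71: 62^1≡62, 62^2≡10, 62^4≡29, 62^8≡60, 62^16≡50, 62^32≡15, 62^64≡12, 62^128≡2, 62^256≡4, 62^512≡16, 62^1024≡43.
Since 1562 = 2 + 8 + 16 + 512 + 1024 in binary, 62^1562 ≡ 10·60·50·16·43 ≡ 16 (mod 71).

16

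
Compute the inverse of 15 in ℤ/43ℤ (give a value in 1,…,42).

23

43 = 2·15 + 13
15 = 1·13 + 2
13 = 6·2 + 1
2 = 2·1 + 0
Back-substituting gives 15·23 ≡ 1 (mod 43).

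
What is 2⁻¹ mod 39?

20

39 = 19·2 + 1
2 = 2·1 + 0
Back-substituting gives 2·20 ≡ 1 (mod 39).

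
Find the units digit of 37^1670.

9

The units digit of 37^n cycles with period 4: 7, 9, 3, 1, …
1670 leaves remainder 2 on division by 4, so 37^1670 ends in 9.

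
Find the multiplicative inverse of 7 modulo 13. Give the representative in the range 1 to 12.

2

13 = 1·7 + 6
7 = 1·6 + 1
6 = 6·1 + 0
Back-substituting gives 7·2 ≡ 1 (mod 13).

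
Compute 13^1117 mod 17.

13

Successive squares of 13 mod 17: 13^1≡13, 13^2≡16, 13^4≡1, 13^8≡1, 13^16≡1, 13^32≡1, 13^64≡1, 13^128≡1, 13^256≡1, 13^512≡1, 13^1024≡1.
1117 = 1 + 4 + 8 + 16 + 64 + 1024, so 13^1117 ≡ 13·1·1·1·1·1 ≡ 13 (mod 17).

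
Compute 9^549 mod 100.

Successive squares of 9 mod 100: 9^1≡9, 9^2≡81, 9^4≡61, 9^8≡21, 9^16≡41, 9^32≡81, 9^64≡61, 9^128≡21, 9^256≡41, 9^512≡81.
Since 549 = 1 + 4 + 32 + 512 in binary, 9^549 ≡ 9·61·81·81 ≡ 89 (mod 100).

89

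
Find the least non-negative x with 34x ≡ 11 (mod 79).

77

The inverse of 34 mod 79 is 7 (since 34·7 = 238 ≡ 1).
Multiplying both sides by 7: x ≡ 7·11 = 77 ≡ 77 (mod 79).
Check: 34·77 = 2618 = 33·79 + 11.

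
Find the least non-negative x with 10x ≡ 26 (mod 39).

10⁻¹ ≡ 4 (mod 39) because 10·4 = 40 = 1·39 + 1.
So x ≡ 4·26 = 104 ≡ 26 (mod 39).

26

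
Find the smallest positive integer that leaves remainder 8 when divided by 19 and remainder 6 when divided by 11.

x ≡ 6 (mod 11) gives x ∈ {6, 17, 28, 39, 50, 61, 72, 83, …}.
The first of these with x mod 19 = 8 is 160.

160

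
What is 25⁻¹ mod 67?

67 = 2·25 + 17
25 = 1·17 + 8
17 = 2·8 + 1
8 = 8·1 + 0
Back-substituting gives 25·59 ≡ 1 (mod 67).

59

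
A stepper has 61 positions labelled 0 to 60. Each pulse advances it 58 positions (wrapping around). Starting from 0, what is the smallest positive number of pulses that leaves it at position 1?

61 = 1·58 + 3
58 = 19·3 + 1
3 = 3·1 + 0
Back-substituting gives 58·20 ≡ 1 (mod 61).

20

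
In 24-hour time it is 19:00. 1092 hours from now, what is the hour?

7

Dividing 1092 by 24 gives quotient 45 and remainder 12.
(19 + 12) mod 24 = 7.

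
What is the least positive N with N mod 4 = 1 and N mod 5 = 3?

13

Since 5·1 ≡ 1 (mod 4), take x = 3 + 5·((1−3)·1 mod 4) = 3 + 5·2 = 13.
Check: 13 mod 4 = 1, 13 mod 5 = 3.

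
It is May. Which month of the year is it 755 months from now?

April

755 mod 12 = 11 (since 62·12 = 744).
May + 11 months → April.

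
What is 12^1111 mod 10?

8

Last digits of 2^n: 2, 4, 8, 6 (period 4).
1111 leaves remainder 3 on division by 4, so 12^1111 ends in 8.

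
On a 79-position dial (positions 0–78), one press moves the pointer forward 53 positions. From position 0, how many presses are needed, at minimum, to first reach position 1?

79 = 1·53 + 26
53 = 2·26 + 1
26 = 26·1 + 0
Back-substituting gives 53·3 ≡ 1 (mod 79).

3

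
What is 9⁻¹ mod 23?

18

23 = 2·9 + 5
9 = 1·5 + 4
5 = 1·4 + 1
4 = 4·1 + 0
Back-substituting gives 9·18 ≡ 1 (mod 23).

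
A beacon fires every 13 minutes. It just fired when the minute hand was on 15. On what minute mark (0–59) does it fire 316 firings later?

43

316·13 = 4108.
4108 mod 60 = 28 (since 68·60 = 4080).
(15 + 28) mod 60 = 43.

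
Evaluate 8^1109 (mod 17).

9

Square-and-reduce mod 17: 8^1≡8, 8^2≡13, 8^4≡16, 8^8≡1, 8^16≡1, 8^32≡1, 8^64≡1, 8^128≡1, 8^256≡1, 8^512≡1, 8^1024≡1.
1109 = 1 + 4 + 16 + 64 + 1024, so 8^1109 ≡ 8·16·1·1·1 ≡ 9 (mod 17).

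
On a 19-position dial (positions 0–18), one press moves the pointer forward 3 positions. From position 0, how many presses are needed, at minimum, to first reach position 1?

13

19 = 6·3 + 1
3 = 3·1 + 0
Back-substituting gives 3·13 ≡ 1 (mod 19).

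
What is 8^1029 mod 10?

Last digits of 8^n: 8, 4, 2, 6 (period 4).
1029 leaves remainder 1 on division by 4, so 8^1029 ends in 8.

8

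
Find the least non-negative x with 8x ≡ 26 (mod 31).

11

8⁻¹ ≡ 4 (mod 31) because 8·4 = 32 = 1·31 + 1.
So x ≡ 4·26 = 104 ≡ 11 (mod 31).
Check: 8·11 = 88 = 2·31 + 26.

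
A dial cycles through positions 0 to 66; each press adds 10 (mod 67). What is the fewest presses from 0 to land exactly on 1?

10·47 = 470 = 7·67 + 1, so 10⁻¹ ≡ 47 (mod 67).

47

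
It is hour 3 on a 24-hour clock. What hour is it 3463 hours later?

10

3463 mod 24 = 7 (since 144·24 = 3456).
(3 + 7) mod 24 = 10.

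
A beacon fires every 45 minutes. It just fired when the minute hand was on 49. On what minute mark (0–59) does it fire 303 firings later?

4

303·45 = 13635.
Dividing 13635 by 60 gives quotient 227 and remainder 15.
(49 + 15) mod 60 = 4.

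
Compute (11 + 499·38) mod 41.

31

499·38 = 18962.
18962 = 462·41 + 20, so 18962 mod 41 = 20.
(11 + 20) mod 41 = 31.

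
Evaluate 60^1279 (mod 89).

Square-and-reduce mod 89: 60^1≡60, 60^2≡40, 60^4≡87, 60^8≡4, 60^16≡16, 60^32≡78, 60^64≡32, 60^128≡45, 60^256≡67, 60^512≡39, 60^1024≡8.
Since 1279 = 1 + 2 + 4 + 8 + 16 + 32 + 64 + 128 + 1024 in binary, 60^1279 ≡ 60·40·87·4·16·78·32·45·8 ≡ 3 (mod 89).

3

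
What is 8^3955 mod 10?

Powers of 8 mod 10 repeat with period 4: 8, 4, 2, 6.
3955 leaves remainder 3 on division by 4, so 8^3955 ends in 2.

2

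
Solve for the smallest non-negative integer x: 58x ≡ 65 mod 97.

63

58⁻¹ ≡ 92 (mod 97) because 58·92 = 5336 = 55·97 + 1.
Multiplying both sides by 92: x ≡ 92·65 = 5980 ≡ 63 (mod 97).
Check: 58·63 = 3654 = 37·97 + 65.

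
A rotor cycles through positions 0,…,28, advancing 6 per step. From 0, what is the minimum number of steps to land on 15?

17

The inverse of 6 mod 29 is 5 (since 6·5 = 30 ≡ 1).
Multiplying both sides by 5: x ≡ 5·15 = 75 ≡ 17 (mod 29).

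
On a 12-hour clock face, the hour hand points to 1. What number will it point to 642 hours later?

7

Dividing 642 by 12 gives quotient 53 and remainder 6.
1 + 6 → 7 on a 12-hour dial.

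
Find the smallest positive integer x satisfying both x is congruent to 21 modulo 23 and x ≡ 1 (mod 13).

Since 13·16 ≡ 1 (mod 23), take x = 1 + 13·((21−1)·16 mod 23) = 1 + 13·21 = 274.
Check: 274 mod 23 = 21, 274 mod 13 = 1.

274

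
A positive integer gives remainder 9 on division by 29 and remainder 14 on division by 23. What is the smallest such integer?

589

x ≡ 14 (mod 23) gives x ∈ {14, 37, 60, 83, 106, 129, 152, 175, …}.
The first of these with x mod 29 = 9 is 589.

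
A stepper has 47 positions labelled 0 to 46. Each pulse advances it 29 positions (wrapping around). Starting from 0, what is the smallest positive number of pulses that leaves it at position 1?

29·13 = 377 = 8·47 + 1, so 29⁻¹ ≡ 13 (mod 47).

13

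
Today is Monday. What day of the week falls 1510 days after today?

1510 mod 7 = 5 (since 215·7 = 1505).
Monday + 5 days → Saturday.

Saturday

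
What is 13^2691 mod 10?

7

The units digit of 13^n cycles with period 4: 3, 9, 7, 1, …
2691 mod 4 = 3, so the last digit matches 3^3 = 7.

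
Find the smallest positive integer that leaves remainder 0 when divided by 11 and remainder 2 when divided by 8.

66

Since 8·7 ≡ 1 (mod 11), take x = 2 + 8·((0−2)·7 mod 11) = 2 + 8·8 = 66.
Check: 66 mod 11 = 0, 66 mod 8 = 2.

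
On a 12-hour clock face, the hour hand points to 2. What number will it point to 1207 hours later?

1207 = 100·12 + 7, so 1207 mod 12 = 7.
2 + 7 → 9 on a 12-hour dial.

9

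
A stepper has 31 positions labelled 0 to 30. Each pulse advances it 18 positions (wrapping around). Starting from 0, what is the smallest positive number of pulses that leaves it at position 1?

31 = 1·18 + 13
18 = 1·13 + 5
13 = 2·5 + 3
5 = 1·3 + 2
3 = 1·2 + 1
2 = 2·1 + 0
Back-substituting gives 18·19 ≡ 1 (mod 31).

19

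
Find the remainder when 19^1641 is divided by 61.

3

Successive squares of 19 mod 61: 19^1≡19, 19^2≡56, 19^4≡25, 19^8≡15, 19^16≡42, 19^32≡56, 19^64≡25, 19^128≡15, 19^256≡42, 19^512≡56, 19^1024≡25.
1641 = 1 + 8 + 32 + 64 + 512 + 1024, so 19^1641 ≡ 19·15·56·25·56·25 ≡ 3 (mod 61).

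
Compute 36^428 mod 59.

17

By repeated squaring mod 59: 36^1≡36, 36^2≡57, 36^4≡4, 36^8≡16, 36^16≡20, 36^32≡46, 36^64≡51, 36^128≡5, 36^256≡25.
428 = 4 + 8 + 32 + 128 + 256, so 36^428 ≡ 4·16·46·5·25 ≡ 17 (mod 59).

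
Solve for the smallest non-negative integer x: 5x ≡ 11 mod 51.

43

5⁻¹ ≡ 41 (mod 51) because 5·41 = 205 = 4·51 + 1.
So x ≡ 41·11 = 451 ≡ 43 (mod 51).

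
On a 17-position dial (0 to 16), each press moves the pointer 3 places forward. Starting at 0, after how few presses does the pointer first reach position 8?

14

The inverse of 3 mod 17 is 6 (since 3·6 = 18 ≡ 1).
Multiplying both sides by 6: x ≡ 6·8 = 48 ≡ 14 (mod 17).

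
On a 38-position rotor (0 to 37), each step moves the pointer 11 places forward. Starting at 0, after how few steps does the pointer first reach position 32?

The inverse of 11 mod 38 is 7 (since 11·7 = 77 ≡ 1).
So x ≡ 7·32 = 224 ≡ 34 (mod 38).

34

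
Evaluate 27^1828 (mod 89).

44

By repeated squaring mod 89: 27^1≡27, 27^2≡17, 27^4≡22, 27^8≡39, 27^16≡8, 27^32≡64, 27^64≡2, 27^128≡4, 27^256≡16, 27^512≡78, 27^1024≡32.
Since 1828 = 4 + 32 + 256 + 512 + 1024 in binary, 27^1828 ≡ 22·64·16·78·32 ≡ 44 (mod 89).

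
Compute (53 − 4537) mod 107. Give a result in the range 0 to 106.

10

Dividing 4537 by 107 gives quotient 42 and remainder 43.
(53 − 43) mod 107 = 10.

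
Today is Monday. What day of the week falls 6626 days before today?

Thursday

Dividing 6626 by 7 gives quotient 946 and remainder 4.
Monday − 4 days → Thursday.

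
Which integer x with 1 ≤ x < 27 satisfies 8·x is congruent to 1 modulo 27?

8·17 = 136 = 5·27 + 1, so 8⁻¹ ≡ 17 (mod 27).

17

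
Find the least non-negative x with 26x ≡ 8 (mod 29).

7

26⁻¹ ≡ 19 (mod 29) because 26·19 = 494 = 17·29 + 1.
Multiplying both sides by 19: x ≡ 19·8 = 152 ≡ 7 (mod 29).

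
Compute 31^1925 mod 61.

21

Successive squares of 31 mod 61: 31^1≡31, 31^2≡46, 31^4≡42, 31^8≡56, 31^16≡25, 31^32≡15, 31^64≡42, 31^128≡56, 31^256≡25, 31^512≡15, 31^1024≡42.
Since 1925 = 1 + 4 + 128 + 256 + 512 + 1024 in binary, 31^1925 ≡ 31·42·56·25·15·42 ≡ 21 (mod 61).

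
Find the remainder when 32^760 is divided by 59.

Square-and-reduce mod 59: 32^1≡32, 32^2≡21, 32^4≡28, 32^8≡17, 32^16≡53, 32^32≡36, 32^64≡57, 32^128≡4, 32^256≡16, 32^512≡20.
760 = 8 + 16 + 32 + 64 + 128 + 512, so 32^760 ≡ 17·53·36·57·4·20 ≡ 57 (mod 59).

57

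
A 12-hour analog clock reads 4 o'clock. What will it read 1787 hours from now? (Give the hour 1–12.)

1787 − 148·12 = 11, so 1787 ≡ 11 (mod 12).
4 + 11 → 3 on a 12-hour dial.

3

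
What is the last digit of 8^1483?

The units digit of 8^n cycles with period 4: 8, 4, 2, 6, …
1483 mod 4 = 3, so the last digit matches 8^3 = 2.

2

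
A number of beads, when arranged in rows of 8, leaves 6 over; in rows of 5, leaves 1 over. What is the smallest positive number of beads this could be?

x ≡ 1 (mod 5) gives x ∈ {1, 6}.
The first of these with x mod 8 = 6 is 6.

6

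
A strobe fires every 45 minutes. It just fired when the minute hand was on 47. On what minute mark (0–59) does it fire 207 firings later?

207·45 = 9315.
9315 mod 60 = 15 (since 155·60 = 9300).
(47 + 15) mod 60 = 2.

2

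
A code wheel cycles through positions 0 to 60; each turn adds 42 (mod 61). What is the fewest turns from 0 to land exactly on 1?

16

42·16 = 672 = 11·61 + 1, so 42⁻¹ ≡ 16 (mod 61).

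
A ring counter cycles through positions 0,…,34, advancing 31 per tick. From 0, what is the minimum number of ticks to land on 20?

30

31⁻¹ ≡ 26 (mod 35) because 31·26 = 806 = 23·35 + 1.
So x ≡ 26·20 = 520 ≡ 30 (mod 35).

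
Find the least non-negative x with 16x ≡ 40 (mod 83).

44

The inverse of 16 mod 83 is 26 (since 16·26 = 416 ≡ 1).
So x ≡ 26·40 = 1040 ≡ 44 (mod 83).
Check: 16·44 = 704 = 8·83 + 40.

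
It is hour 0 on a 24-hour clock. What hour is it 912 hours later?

0

912 mod 24 = 0 (since 38·24 = 912).
(0 + 0) mod 24 = 0.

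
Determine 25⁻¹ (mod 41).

23

41 = 1·25 + 16
25 = 1·16 + 9
16 = 1·9 + 7
9 = 1·7 + 2
7 = 3·2 + 1
2 = 2·1 + 0
Back-substituting gives 25·23 ≡ 1 (mod 41).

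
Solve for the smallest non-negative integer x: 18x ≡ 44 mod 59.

9

The inverse of 18 mod 59 is 23 (since 18·23 = 414 ≡ 1).
Multiplying both sides by 23: x ≡ 23·44 = 1012 ≡ 9 (mod 59).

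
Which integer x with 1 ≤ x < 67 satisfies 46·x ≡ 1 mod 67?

67 = 1·46 + 21
46 = 2·21 + 4
21 = 5·4 + 1
4 = 4·1 + 0
Back-substituting gives 46·51 ≡ 1 (mod 67).

51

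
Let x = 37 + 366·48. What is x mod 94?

366·48 = 17568.
17568 mod 94 = 84 (since 186·94 = 17484).
(37 + 84) mod 94 = 27.

27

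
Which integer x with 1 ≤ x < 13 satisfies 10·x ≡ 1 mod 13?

4

13 = 1·10 + 3
10 = 3·3 + 1
3 = 3·1 + 0
Back-substituting gives 10·4 ≡ 1 (mod 13).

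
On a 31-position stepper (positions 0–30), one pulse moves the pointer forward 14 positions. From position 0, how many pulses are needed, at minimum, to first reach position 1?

20

31 = 2·14 + 3
14 = 4·3 + 2
3 = 1·2 + 1
2 = 2·1 + 0
Back-substituting gives 14·20 ≡ 1 (mod 31).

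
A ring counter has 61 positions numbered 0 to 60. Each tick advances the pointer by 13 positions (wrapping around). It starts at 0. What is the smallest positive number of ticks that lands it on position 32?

The inverse of 13 mod 61 is 47 (since 13·47 = 611 ≡ 1).
Multiplying both sides by 47: x ≡ 47·32 = 1504 ≡ 40 (mod 61).

40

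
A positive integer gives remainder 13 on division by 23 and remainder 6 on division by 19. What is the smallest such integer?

82

x ≡ 6 (mod 19) gives x ∈ {6, 25, 44, 63, 82}.
The first of these with x mod 23 = 13 is 82.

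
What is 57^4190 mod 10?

9

The units digit of 57^n cycles with period 4: 7, 9, 3, 1, …
4190 leaves remainder 2 on division by 4, so 57^4190 ends in 9.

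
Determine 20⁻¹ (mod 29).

20·16 = 320 = 11·29 + 1, so 20⁻¹ ≡ 16 (mod 29).

16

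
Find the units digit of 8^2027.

Last digits of 8^n: 8, 4, 2, 6 (period 4).
2027 mod 4 = 3, so the last digit matches 8^3 = 2.

2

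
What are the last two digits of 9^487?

Successive squares of 9 mod 100: 9^1≡9, 9^2≡81, 9^4≡61, 9^8≡21, 9^16≡41, 9^32≡81, 9^64≡61, 9^128≡21, 9^256≡41.
Since 487 = 1 + 2 + 4 + 32 + 64 + 128 + 256 in binary, 9^487 ≡ 9·81·61·81·61·21·41 ≡ 69 (mod 100).

69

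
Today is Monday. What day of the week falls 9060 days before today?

Saturday

9060 − 1294·7 = 2, so 9060 ≡ 2 (mod 7).
Monday − 2 days → Saturday.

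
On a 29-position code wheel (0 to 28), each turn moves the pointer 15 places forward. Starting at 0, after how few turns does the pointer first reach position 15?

1

15⁻¹ ≡ 2 (mod 29) because 15·2 = 30 = 1·29 + 1.
Multiplying both sides by 2: x ≡ 2·15 = 30 ≡ 1 (mod 29).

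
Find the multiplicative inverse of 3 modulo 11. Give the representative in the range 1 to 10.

11 = 3·3 + 2
3 = 1·2 + 1
2 = 2·1 + 0
Back-substituting gives 3·4 ≡ 1 (mod 11).

4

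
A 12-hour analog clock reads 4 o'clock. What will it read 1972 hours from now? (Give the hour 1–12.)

8

1972 − 164·12 = 4, so 1972 ≡ 4 (mod 12).
4 + 4 → 8 on a 12-hour dial.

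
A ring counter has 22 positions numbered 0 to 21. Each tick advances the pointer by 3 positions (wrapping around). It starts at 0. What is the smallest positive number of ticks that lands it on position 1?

3⁻¹ ≡ 15 (mod 22) because 3·15 = 45 = 2·22 + 1.
So x ≡ 15·1 = 15 ≡ 15 (mod 22).

15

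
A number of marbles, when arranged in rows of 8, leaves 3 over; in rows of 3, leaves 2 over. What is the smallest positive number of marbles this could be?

11

x ≡ 2 (mod 3) gives x ∈ {2, 5, 8, 11}.
The first of these with x mod 8 = 3 is 11.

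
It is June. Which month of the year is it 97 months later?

Dividing 97 by 12 gives quotient 8 and remainder 1.
June + 1 month → July.

July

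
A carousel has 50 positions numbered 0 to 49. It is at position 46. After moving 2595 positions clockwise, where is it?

Dividing 2595 by 50 gives quotient 51 and remainder 45.
(46 + 45) mod 50 = 41.

41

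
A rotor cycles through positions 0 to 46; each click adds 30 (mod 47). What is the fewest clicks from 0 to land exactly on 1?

11

47 = 1·30 + 17
30 = 1·17 + 13
17 = 1·13 + 4
13 = 3·4 + 1
4 = 4·1 + 0
Back-substituting gives 30·11 ≡ 1 (mod 47).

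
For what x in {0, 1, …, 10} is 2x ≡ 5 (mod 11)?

2⁻¹ ≡ 6 (mod 11) because 2·6 = 12 = 1·11 + 1.
Multiplying both sides by 6: x ≡ 6·5 = 30 ≡ 8 (mod 11).

8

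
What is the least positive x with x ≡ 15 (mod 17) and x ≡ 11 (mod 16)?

x ≡ 11 (mod 16) gives x ∈ {11, 27, 43, 59, 75, 91, 107, 123, …}.
The first of these with x mod 17 = 15 is 219.

219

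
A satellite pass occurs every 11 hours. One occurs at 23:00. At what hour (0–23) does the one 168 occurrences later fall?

168·11 = 1848.
1848 mod 24 = 0 (since 77·24 = 1848).
(23 + 0) mod 24 = 23.

23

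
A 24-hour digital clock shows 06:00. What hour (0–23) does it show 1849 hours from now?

7

1849 − 77·24 = 1, so 1849 ≡ 1 (mod 24).
(6 + 1) mod 24 = 7.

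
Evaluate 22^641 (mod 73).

Successive squares of 22 mod 73: 22^1≡22, 22^2≡46, 22^4≡72, 22^8≡1, 22^16≡1, 22^32≡1, 22^64≡1, 22^128≡1, 22^256≡1, 22^512≡1.
Since 641 = 1 + 128 + 512 in binary, 22^641 ≡ 22·1·1 ≡ 22 (mod 73).

22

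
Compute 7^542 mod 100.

Square-and-reduce mod 100: 7^1≡7, 7^2≡49, 7^4≡1, 7^8≡1, 7^16≡1, 7^32≡1, 7^64≡1, 7^128≡1, 7^256≡1, 7^512≡1.
542 = 2 + 4 + 8 + 16 + 512, so 7^542 ≡ 49·1·1·1·1 ≡ 49 (mod 100).

49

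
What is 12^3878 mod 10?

Last digits of 2^n: 2, 4, 8, 6 (period 4).
3878 leaves remainder 2 on division by 4, so 12^3878 ends in 4.

4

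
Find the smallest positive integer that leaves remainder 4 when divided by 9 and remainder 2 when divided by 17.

x ≡ 4 (mod 9) gives x ∈ {4, 13, 22, 31, 40, 49, 58, 67, …}.
The first of these with x mod 17 = 2 is 121.

121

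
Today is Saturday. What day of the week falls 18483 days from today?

Tuesday

18483 − 2640·7 = 3, so 18483 ≡ 3 (mod 7).
Saturday + 3 days → Tuesday.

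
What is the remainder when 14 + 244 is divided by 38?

30

244 = 6·38 + 16, so 244 mod 38 = 16.
(14 + 16) mod 38 = 30.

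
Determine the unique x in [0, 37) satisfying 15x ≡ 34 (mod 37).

22

15⁻¹ ≡ 5 (mod 37) because 15·5 = 75 = 2·37 + 1.
Multiplying both sides by 5: x ≡ 5·34 = 170 ≡ 22 (mod 37).
Check: 15·22 = 330 = 8·37 + 34.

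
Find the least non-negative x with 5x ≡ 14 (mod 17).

The inverse of 5 mod 17 is 7 (since 5·7 = 35 ≡ 1).
Multiplying both sides by 7: x ≡ 7·14 = 98 ≡ 13 (mod 17).

13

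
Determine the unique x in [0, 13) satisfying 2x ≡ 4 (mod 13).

2⁻¹ ≡ 7 (mod 13) because 2·7 = 14 = 1·13 + 1.
So x ≡ 7·4 = 28 ≡ 2 (mod 13).

2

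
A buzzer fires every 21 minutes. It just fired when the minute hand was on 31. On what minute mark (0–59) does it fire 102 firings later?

102·21 = 2142.
2142 = 35·60 + 42, so 2142 mod 60 = 42.
(31 + 42) mod 60 = 13.

13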